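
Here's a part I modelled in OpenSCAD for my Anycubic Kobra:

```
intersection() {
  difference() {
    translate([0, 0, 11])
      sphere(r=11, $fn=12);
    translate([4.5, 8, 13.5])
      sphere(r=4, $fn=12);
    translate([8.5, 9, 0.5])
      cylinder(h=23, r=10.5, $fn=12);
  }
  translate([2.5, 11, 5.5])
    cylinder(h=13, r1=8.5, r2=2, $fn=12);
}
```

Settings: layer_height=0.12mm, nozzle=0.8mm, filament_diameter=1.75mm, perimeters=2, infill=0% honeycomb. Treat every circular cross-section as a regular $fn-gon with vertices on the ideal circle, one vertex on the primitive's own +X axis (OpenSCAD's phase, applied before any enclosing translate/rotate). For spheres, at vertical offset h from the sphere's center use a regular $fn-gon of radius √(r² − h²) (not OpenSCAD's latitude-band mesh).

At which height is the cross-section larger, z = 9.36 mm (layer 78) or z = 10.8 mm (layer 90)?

Layer 78 (z = 9.36): the sphere: section is a regular 12-gon, circumradius = √(r²−h²) = √(11²−1.64²) = 10.877 (area = (12/2)·10.877²·sin(360°/12) = 354.93 mm²); the sphere at (4.5, 8) is not intersected at this z (|z−center|=4.140 > r=4); the cylinder at (8.5, 9): section is a regular 12-gon, circumradius r=10.5 (area = (12/2)·10.500²·sin(360°/12) = 330.75 mm²); Taking the first minus the rest: starting from the r=11 sphere (354.93 mm²), the r=10.5 cylinder at (8.5, 9) partially overlaps it — only the 100.58 mm² overlap (of its 330.75 mm²) is removed, clipping the outline — area = 254.35 mm²; the cone at (2.5, 11): at t=0.297 of its height the radius interpolates to r₁+(r₂−r₁)t = 6.570, giving a regular 12-gon of that circumradius (area = (12/2)·6.570²·sin(360°/12) = 129.49 mm²); Keeping only the common overlap: the cone at (2.5, 11) partially overlaps that combined region; clipping to the common part keeps 5.69 mm² — area = 5.69 mm². So its area = 5.69 mm². Layer 90 (z = 10.8): the sphere: section is a regular 12-gon, circumradius = √(r²−h²) = √(11²−0.2²) = 10.998 (area = (12/2)·10.998²·sin(360°/12) = 362.88 mm²); the r=4 sphere at (4.5, 8) slices to a regular 12-gon of circumradius 2.951 (√(r²−h²) with h=2.7 from center) (area = (12/2)·2.951²·sin(360°/12) = 26.13 mm²); the r=10.5 cylinder at (8.5, 9) contributes a regular 12-gon of circumradius 10.5 (area = (12/2)·10.500²·sin(360°/12) = 330.75 mm²); After the difference (first − rest): starting from the r=11 sphere (362.88 mm²), the r=4 sphere at (4.5, 8) partially overlaps it — only the 21.16 mm² overlap (of its 26.13 mm²) is removed, clipping the outline; the r=10.5 cylinder at (8.5, 9) partially overlaps it — only the 81.71 mm² overlap (of its 330.75 mm²) is removed, clipping the outline — area = 260.01 mm²; the cone at (2.5, 11) contributes a regular 12-gon of circumradius 5.850 (interpolated between r1=8.5 and r2=2 at t=0.408) (area = (12/2)·5.850²·sin(360°/12) = 102.67 mm²); Taking the intersection: the cone at (2.5, 11) partially overlaps the result so far; clipping to the common part keeps 2.81 mm² — area = 2.81 mm². So its area = 2.81 mm². Layer 78 is larger (5.69 vs 2.81 mm²).

layer 78 (z = 9.36 mm)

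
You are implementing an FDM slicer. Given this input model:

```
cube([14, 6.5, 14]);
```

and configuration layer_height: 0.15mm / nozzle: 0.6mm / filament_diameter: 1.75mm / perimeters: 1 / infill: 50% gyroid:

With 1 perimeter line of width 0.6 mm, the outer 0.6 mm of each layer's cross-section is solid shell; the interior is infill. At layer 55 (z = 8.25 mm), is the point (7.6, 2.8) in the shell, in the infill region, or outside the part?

At z = 8.25 mm: the 14×6.5 cube contributes its full rectangle. Overall, the cross-section is a single solid region. The nearest boundary edge runs (0.00, 0.00)→(14.00, 0.00); distance from the point to it = 2.80 mm. The point is inside the cross-section and 2.80 mm from the nearest boundary — more than the 0.6 mm shell width (1 × 0.6), so it's in the infill interior.

infill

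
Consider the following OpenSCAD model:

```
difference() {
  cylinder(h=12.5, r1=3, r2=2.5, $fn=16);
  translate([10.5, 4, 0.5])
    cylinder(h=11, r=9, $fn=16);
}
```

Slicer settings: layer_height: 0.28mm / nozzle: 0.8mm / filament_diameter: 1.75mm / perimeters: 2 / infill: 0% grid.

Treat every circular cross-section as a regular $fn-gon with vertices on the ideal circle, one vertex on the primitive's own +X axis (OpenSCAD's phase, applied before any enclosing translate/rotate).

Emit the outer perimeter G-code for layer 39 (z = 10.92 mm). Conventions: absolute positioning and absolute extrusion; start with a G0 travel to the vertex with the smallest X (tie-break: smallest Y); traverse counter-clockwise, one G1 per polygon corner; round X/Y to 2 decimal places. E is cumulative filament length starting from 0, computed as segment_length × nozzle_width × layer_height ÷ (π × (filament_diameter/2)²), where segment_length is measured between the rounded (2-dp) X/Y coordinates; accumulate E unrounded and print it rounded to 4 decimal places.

At z = 10.92 mm: the cone contributes a regular 16-gon of circumradius 2.563 (interpolated between r1=3 and r2=2.5 at t=0.874); the cylinder at (10.5, 4): section is a regular 16-gon, circumradius r=9; After the difference (first − rest): starting from the cone, the r=9 cylinder at (10.5, 4) partially overlaps it — only the 0.27 mm² overlap (of its 247.98 mm²) is removed, clipping the outline — 1 connected region. The outline is a single polygon with 17 vertices. Extrusion per mm of travel: 0.8 × 0.28 / (π × 0.875²) = 0.093128. Accumulating E over each segment gives final E = 1.4894.

G0 X-2.56 Y0.00 Z10.92
G1 X-2.37 Y-0.98 E0.0930
G1 X-1.81 Y-1.81 E0.1862
G1 X-0.98 Y-2.37 E0.2795
G1 X0.00 Y-2.56 E0.3724
G1 X0.98 Y-2.37 E0.4654
G1 X1.81 Y-1.81 E0.5586
G1 X2.37 Y-0.98 E0.6519
G1 X2.56 Y-0.01 E0.7439
G1 X2.19 Y0.56 E0.8072
G1 X1.99 Y1.55 E0.9013
G1 X1.81 Y1.81 E0.9307
G1 X0.98 Y2.37 E1.0240
G1 X0.00 Y2.56 E1.1169
G1 X-0.98 Y2.37 E1.2099
G1 X-1.81 Y1.81 E1.3031
G1 X-2.37 Y0.98 E1.3964
G1 X-2.56 Y0.00 E1.4894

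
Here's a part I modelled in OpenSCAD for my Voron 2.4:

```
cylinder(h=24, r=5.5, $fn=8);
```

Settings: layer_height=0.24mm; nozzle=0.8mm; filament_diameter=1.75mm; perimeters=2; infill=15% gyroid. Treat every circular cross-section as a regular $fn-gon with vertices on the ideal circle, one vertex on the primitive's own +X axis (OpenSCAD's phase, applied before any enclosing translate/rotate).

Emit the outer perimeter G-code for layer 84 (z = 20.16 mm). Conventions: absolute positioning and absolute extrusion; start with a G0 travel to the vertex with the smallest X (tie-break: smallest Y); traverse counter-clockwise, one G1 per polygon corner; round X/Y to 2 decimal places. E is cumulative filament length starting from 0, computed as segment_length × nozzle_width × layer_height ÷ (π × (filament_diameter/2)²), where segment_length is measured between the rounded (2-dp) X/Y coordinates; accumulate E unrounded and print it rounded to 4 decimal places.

At z = 20.16 mm: the cylinder: section is a regular 8-gon, circumradius r=5.5. The outline is a single polygon with 8 vertices. Extrusion per mm of travel: 0.8 × 0.24 / (π × 0.875²) = 0.079824. Accumulating E over each segment gives final E = 2.6885.

G0 X-5.50 Y0.00 Z20.16
G1 X-3.89 Y-3.89 E0.3361
G1 X0.00 Y-5.50 E0.6721
G1 X3.89 Y-3.89 E1.0082
G1 X5.50 Y0.00 E1.3442
G1 X3.89 Y3.89 E1.6803
G1 X0.00 Y5.50 E2.0164
G1 X-3.89 Y3.89 E2.3524
G1 X-5.50 Y0.00 E2.6885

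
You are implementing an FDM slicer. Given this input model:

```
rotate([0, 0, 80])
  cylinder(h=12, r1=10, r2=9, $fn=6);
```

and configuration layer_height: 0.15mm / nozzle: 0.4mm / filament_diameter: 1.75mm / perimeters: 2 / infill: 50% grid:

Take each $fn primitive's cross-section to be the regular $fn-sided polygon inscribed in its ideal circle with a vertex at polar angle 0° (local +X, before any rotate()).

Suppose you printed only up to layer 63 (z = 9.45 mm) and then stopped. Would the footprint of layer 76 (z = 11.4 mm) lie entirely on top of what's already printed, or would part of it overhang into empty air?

Compare the two slices. At z = 9.45: the cone (r1=10→r2=9) has section circumradius 9.213 here — a regular 6-gon (area = (6/2)·9.213²·sin(360°/6) = 220.50 mm²); (whole slice rotated 80° about Z — lengths, areas and connectivity unchanged). At z = 11.4: the cone (r1=10→r2=9) has section circumradius 9.050 here — a regular 6-gon (area = (6/2)·9.050²·sin(360°/6) = 212.79 mm²); (whole slice rotated 80° about Z — lengths, areas and connectivity unchanged). Checking containment: the cross-section at z = 11.4 is a subset of the cross-section at z = 9.45.

entirely on top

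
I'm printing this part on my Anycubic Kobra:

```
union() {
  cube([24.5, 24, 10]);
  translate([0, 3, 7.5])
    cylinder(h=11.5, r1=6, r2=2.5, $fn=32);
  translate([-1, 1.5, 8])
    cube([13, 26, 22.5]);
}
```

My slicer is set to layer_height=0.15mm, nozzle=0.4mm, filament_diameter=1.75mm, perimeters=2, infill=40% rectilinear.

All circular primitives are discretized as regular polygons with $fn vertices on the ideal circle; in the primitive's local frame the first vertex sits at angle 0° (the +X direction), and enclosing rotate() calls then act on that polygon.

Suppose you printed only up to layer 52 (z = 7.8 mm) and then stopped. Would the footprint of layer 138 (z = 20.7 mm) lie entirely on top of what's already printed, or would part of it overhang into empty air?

part overhangs

Compare the two slices. At z = 7.8: the cube (footprint 24.5×24) is included at this height (area 588.00 mm²); the cone at (0, 3) contributes a regular 32-gon of circumradius 5.909 (interpolated between r1=6 and r2=2.5 at t=0.026) (area = (32/2)·5.909²·sin(360°/32) = 108.98 mm²); the cube at (-1, 1.5) does not reach this height (z outside [8, 30.5]); Merging all regions: the regions partially overlap — summed areas 696.98 mm² minus the doubly-counted overlap 44.11 mm² gives 652.86 mm² — area = 652.86 mm². At z = 20.7: the cube is absent (z outside [0, 10]); the cone at (0, 3) is absent (z outside [7.5, 19]); the 13×26 cube at (-1, 1.5) contributes its full rectangle (area 338.00 mm²); Combining (union): only the 13×26 cube at (-1, 1.5) is present, so the union is just that shape — area = 338.00 mm². Checking containment: at z = 20.7 the cross-section extends beyond the z = 7.8 cross-section by about 60.64 mm².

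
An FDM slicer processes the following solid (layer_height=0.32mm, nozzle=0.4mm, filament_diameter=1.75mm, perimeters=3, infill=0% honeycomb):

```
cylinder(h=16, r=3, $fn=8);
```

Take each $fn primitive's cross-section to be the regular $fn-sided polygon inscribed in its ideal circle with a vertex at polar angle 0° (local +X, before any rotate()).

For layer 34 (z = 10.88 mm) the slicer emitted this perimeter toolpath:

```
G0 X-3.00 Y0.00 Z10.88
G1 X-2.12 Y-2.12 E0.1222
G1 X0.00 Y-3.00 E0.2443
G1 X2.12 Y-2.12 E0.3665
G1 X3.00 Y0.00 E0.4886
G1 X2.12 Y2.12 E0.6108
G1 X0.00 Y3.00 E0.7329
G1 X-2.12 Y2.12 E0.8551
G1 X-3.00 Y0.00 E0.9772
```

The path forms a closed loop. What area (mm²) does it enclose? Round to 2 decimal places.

Apply the shoelace formula to the sequence of (X, Y) vertices; enclosed area = 25.44 mm².

25.44 mm²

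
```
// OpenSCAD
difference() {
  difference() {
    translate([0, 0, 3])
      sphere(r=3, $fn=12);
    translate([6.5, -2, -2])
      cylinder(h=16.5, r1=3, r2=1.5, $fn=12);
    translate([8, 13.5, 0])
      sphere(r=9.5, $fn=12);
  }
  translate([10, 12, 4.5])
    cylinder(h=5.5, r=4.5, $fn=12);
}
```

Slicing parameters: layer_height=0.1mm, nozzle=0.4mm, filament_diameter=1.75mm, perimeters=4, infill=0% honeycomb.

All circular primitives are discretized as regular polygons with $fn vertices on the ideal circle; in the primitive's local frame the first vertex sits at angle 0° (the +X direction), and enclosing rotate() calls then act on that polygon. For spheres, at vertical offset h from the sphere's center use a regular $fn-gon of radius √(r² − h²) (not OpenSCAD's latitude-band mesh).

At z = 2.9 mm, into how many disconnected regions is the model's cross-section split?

1

At z = 2.9 mm: the sphere: section is a regular 12-gon, circumradius = √(r²−h²) = √(3²−0.1²) = 2.998; the cone at (6.5, -2) contributes a regular 12-gon of circumradius 2.555 (interpolated between r1=3 and r2=1.5 at t=0.297); the r=9.5 sphere at (8, 13.5) contributes a regular 12-gon of circumradius √(9.5²−2.9²) = 9.047; Taking the first minus the rest: starting from the r=3 sphere, the cone at (6.5, -2) misses the remaining region (no effect); the r=9.5 sphere at (8, 13.5) misses the remaining region (no effect) — 1 connected region; the cylinder at (10, 12) is absent (z outside [4.5, 10]); After the difference (first − rest): none of the subtracted shapes is present at this height, so the result so far is unchanged — 1 connected region. The result has 1 disconnected region.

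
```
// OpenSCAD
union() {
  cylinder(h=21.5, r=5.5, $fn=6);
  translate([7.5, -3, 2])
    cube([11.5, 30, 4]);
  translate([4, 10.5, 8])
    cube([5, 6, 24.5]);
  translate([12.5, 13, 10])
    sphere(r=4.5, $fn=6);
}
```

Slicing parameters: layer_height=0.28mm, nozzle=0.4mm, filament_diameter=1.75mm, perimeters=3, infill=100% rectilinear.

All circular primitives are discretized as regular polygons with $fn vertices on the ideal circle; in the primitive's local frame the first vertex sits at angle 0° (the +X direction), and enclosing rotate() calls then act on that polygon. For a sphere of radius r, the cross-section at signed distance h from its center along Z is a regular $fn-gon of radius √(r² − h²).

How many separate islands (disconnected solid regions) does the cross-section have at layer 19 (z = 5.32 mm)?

At z = 5.32 mm: the r=5.5 cylinder gives a regular 6-gon of circumradius 5.5 (constant along its height); the cube at (7.5, -3) (footprint 11.5×30) is included at this height; the cube at (4, 10.5) is absent (z outside [8, 32.5]); the sphere at (12.5, 13) is absent (|z−center|=4.680 > r=4.5); Combining (union): the 2 present regions are separate (no shared area or edge), so areas and boundary lengths simply add and each stays a separate island — 2 connected regions. Overall, the cross-section has 2 separate islands. Island count = 2.

2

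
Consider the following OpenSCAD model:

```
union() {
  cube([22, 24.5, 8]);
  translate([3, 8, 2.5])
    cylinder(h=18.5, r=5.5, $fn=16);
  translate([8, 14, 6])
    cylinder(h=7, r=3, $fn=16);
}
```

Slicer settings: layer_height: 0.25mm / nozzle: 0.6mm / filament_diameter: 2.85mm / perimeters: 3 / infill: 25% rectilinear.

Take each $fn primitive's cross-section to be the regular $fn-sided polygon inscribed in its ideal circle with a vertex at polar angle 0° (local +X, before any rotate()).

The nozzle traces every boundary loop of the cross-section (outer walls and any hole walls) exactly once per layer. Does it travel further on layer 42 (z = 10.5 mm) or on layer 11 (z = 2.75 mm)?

Layer 42 (z = 10.5): the cube is absent (z outside [0, 8]); the r=5.5 cylinder at (3, 8) contributes a regular 16-gon of circumradius 5.5 (perimeter = 2·16·5.500·sin(180°/16) = 34.34 mm); the r=3 cylinder at (8, 14) gives a regular 16-gon of circumradius 3 (constant along its height) (perimeter = 2·16·3.000·sin(180°/16) = 18.73 mm); Taking the union: the regions partially overlap (shared area 1.14 mm²), so the edge portions inside another operand are dropped and the merged outline is re-measured after clipping — boundary = 47.02 mm. So its perimeter = 47.02 mm. Layer 11 (z = 2.75): the cube (footprint 22×24.5) is included at this height (perimeter 93.00 mm); the r=5.5 cylinder at (3, 8) gives a regular 16-gon of circumradius 5.5 (constant along its height) (perimeter = 2·16·5.500·sin(180°/16) = 34.34 mm); the cylinder at (8, 14) is not intersected at this z (z outside [6, 13]); Combining (union): the regions partially overlap (shared area 77.14 mm²), so the edge portions inside another operand are dropped and the merged outline is re-measured after clipping — boundary = 94.76 mm. So its perimeter = 94.76 mm. Layer 11 is larger (94.76 vs 47.02 mm).

layer 11 (z = 2.75 mm)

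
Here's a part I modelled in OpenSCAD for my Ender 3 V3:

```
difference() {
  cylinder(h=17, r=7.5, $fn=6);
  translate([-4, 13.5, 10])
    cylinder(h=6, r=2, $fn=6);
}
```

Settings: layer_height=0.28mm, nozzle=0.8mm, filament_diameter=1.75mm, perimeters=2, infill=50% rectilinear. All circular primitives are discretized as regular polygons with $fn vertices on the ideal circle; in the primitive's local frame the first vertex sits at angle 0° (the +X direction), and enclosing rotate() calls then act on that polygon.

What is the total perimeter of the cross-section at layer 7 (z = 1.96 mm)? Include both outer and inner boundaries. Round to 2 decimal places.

At z = 1.96 mm: the cylinder: section is a regular 6-gon, circumradius r=7.5 (perimeter = 2·6·7.500·sin(180°/6) = 45.00 mm); the cylinder at (-4, 13.5) is not intersected at this z (z outside [10, 16]); Subtracting the remaining from the first: none of the subtracted shapes is present at this height, so the r=7.5 cylinder is unchanged — boundary = 45.00 mm. Overall, the cross-section is a single solid region. Total boundary length (outer) = 45.00 mm.

45.00 mm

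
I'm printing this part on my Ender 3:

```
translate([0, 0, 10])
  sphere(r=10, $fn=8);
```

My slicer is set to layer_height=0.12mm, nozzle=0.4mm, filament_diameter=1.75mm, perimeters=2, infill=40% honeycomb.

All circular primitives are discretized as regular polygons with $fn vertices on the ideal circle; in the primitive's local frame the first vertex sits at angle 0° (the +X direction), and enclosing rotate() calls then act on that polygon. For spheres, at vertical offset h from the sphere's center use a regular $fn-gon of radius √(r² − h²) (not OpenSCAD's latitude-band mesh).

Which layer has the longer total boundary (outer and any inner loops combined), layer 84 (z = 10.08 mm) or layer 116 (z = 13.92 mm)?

Layer 84 (z = 10.08): the r=10 sphere contributes a regular 8-gon of circumradius √(10²−0.08²) = 10.000 (perimeter = 2·8·10.000·sin(180°/8) = 61.23 mm). So its perimeter = 61.23 mm. Layer 116 (z = 13.92): the sphere: section is a regular 8-gon, circumradius = √(r²−h²) = √(10²−3.92²) = 9.200 (perimeter = 2·8·9.200·sin(180°/8) = 56.33 mm). So its perimeter = 56.33 mm. Layer 84 is larger (61.23 vs 56.33 mm).

layer 84 (z = 10.08 mm)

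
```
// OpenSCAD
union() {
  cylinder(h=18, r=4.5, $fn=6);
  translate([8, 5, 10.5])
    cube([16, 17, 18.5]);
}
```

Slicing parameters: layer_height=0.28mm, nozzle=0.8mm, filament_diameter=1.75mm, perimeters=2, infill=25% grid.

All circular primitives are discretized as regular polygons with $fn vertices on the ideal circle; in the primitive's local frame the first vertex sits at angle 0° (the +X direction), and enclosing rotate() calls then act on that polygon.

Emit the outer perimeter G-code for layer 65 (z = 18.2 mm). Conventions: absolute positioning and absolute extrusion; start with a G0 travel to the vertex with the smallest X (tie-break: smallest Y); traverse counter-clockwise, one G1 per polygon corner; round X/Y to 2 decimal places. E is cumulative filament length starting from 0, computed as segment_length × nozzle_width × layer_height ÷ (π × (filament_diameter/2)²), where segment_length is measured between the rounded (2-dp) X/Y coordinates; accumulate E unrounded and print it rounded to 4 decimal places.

G0 X8.00 Y5.00 Z18.20
G1 X24.00 Y5.00 E1.4901
G1 X24.00 Y22.00 E3.0732
G1 X8.00 Y22.00 E4.5633
G1 X8.00 Y5.00 E6.1465

At z = 18.2 mm: the cylinder is not intersected at this z (z outside [0, 18]); the cube at (8, 5) is present — its section is the full 16×17 rectangle; Combining (union): only the 16×17 cube at (8, 5) is present, so the union is just that shape — 1 connected region. The outline is a single polygon with 4 vertices. Extrusion per mm of travel: 0.8 × 0.28 / (π × 0.875²) = 0.093128. Accumulating E over each segment gives final E = 6.1465.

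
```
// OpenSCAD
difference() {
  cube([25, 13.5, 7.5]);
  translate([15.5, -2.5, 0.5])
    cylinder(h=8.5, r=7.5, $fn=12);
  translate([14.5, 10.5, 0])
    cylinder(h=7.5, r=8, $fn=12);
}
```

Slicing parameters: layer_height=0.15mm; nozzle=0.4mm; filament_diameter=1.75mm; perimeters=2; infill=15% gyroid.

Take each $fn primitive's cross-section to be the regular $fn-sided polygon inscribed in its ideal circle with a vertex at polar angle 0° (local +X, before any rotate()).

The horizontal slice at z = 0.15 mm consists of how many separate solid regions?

At z = 0.15 mm: the cube (footprint 25×13.5) is included at this height; the cylinder at (15.5, -2.5) does not reach this height (z outside [0.5, 9]); the r=8 cylinder at (14.5, 10.5) contributes a regular 12-gon of circumradius 8; Taking the first minus the rest: starting from the 25×13.5 cube, the r=8 cylinder at (14.5, 10.5) partially overlaps it — only the 141.59 mm² overlap (of its 192.00 mm²) is removed, clipping the outline — 1 connected region. The result has 1 disconnected region.

1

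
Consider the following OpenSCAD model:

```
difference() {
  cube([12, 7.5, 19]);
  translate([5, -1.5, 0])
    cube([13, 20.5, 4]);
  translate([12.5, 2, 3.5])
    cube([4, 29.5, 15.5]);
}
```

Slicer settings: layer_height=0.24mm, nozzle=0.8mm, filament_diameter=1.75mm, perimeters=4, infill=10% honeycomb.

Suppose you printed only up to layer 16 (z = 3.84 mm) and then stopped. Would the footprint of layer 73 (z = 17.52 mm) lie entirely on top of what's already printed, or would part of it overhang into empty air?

Compare the two slices. At z = 3.84: the cube (footprint 12×7.5) is included at this height (area 90.00 mm²); the cube at (5, -1.5) (footprint 13×20.5) is included at this height (area 266.50 mm²); the cube at (12.5, 2) (footprint 4×29.5) is included at this height (area 118.00 mm²); Taking the first minus the rest: starting from the 12×7.5 cube (90.00 mm²), the 13×20.5 cube at (5, -1.5) partially overlaps it — only the 52.50 mm² overlap (of its 266.50 mm²) is removed, clipping the outline; the 4×29.5 cube at (12.5, 2) misses the remaining region (no effect) — area = 37.50 mm². At z = 17.52: the 12×7.5 cube contributes its full rectangle (area 90.00 mm²); the cube at (5, -1.5) is not intersected at this z (z outside [0, 4]); the cube at (12.5, 2) is present — its section is the full 4×29.5 rectangle (area 118.00 mm²); Subtracting the remaining from the first: starting from the 12×7.5 cube (90.00 mm²), the 4×29.5 cube at (12.5, 2) misses the remaining region (no effect) — area = 90.00 mm². Checking containment: at z = 17.52 the cross-section extends beyond the z = 3.84 cross-section by about 52.50 mm².

part overhangs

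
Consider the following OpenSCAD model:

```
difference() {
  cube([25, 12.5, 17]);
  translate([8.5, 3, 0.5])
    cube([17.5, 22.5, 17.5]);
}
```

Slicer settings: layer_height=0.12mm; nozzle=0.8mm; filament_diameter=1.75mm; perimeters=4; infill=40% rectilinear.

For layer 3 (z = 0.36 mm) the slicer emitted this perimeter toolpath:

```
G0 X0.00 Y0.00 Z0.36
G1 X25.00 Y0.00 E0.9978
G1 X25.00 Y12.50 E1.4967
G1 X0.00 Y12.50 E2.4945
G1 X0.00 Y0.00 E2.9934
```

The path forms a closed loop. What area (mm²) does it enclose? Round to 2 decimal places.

312.50 mm²

Apply the shoelace formula to the sequence of (X, Y) vertices; enclosed area = 312.50 mm².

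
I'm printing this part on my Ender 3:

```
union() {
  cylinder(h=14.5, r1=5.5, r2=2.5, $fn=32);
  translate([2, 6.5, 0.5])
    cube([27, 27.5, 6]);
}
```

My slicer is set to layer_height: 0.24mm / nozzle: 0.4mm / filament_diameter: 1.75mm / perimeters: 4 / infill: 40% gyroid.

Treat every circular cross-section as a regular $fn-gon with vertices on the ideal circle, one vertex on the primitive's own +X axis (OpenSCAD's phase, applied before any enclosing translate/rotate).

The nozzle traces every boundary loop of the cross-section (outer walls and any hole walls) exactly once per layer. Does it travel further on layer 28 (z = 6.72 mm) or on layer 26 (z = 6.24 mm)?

layer 26 (z = 6.24 mm)

Layer 28 (z = 6.72): the cone: at t=0.463 of its height the radius interpolates to r₁+(r₂−r₁)t = 4.110, giving a regular 32-gon of that circumradius (perimeter = 2·32·4.110·sin(180°/32) = 25.78 mm); the cube at (2, 6.5) does not reach this height (z outside [0.5, 6.5]); Combining (union): only the cone is present, so the union is just that shape — boundary = 25.78 mm. So its perimeter = 25.78 mm. Layer 26 (z = 6.24): the cone (r1=5.5→r2=2.5) has section circumradius 4.209 here — a regular 32-gon (perimeter = 2·32·4.209·sin(180°/32) = 26.40 mm); the cube at (2, 6.5) (footprint 27×27.5) is included at this height (perimeter 109.00 mm); Merging all regions: the 2 present regions are separate (no shared area or edge), so areas and boundary lengths simply add and each stays a separate island — boundary = 135.40 mm. So its perimeter = 135.40 mm. Layer 26 is larger (135.40 vs 25.78 mm).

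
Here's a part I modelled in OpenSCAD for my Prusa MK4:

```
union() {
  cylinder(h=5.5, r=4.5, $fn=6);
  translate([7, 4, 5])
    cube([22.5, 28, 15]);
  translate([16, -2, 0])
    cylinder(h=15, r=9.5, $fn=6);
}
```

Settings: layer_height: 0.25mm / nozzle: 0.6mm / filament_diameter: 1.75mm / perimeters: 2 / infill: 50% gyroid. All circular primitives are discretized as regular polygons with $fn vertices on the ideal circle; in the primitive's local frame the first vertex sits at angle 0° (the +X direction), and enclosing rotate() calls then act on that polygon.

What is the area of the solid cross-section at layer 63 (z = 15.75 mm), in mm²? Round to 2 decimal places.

At z = 15.75 mm: the cylinder does not reach this height (z outside [0, 5.5]); the 22.5×28 cube at (7, 4) contributes its full rectangle (area 630.00 mm²); the cylinder at (16, -2) is not intersected at this z (z outside [0, 15]); Taking the union: only the 22.5×28 cube at (7, 4) is present, so the union is just that shape — area = 630.00 mm². Overall, the cross-section is a single solid region. Net area = 630.00 mm².

630.00 mm²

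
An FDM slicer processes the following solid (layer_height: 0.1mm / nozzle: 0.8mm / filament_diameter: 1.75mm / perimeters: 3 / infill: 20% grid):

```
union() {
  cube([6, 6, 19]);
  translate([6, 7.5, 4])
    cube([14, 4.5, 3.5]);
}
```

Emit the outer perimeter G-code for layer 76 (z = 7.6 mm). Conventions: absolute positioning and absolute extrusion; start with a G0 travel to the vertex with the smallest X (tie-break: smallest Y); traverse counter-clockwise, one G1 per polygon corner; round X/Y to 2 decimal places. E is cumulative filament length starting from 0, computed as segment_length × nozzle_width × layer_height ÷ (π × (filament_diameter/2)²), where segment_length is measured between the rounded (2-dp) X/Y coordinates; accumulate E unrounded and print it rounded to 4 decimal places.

G0 X0.00 Y0.00 Z7.60
G1 X6.00 Y0.00 E0.1996
G1 X6.00 Y6.00 E0.3991
G1 X0.00 Y6.00 E0.5987
G1 X0.00 Y0.00 E0.7982

At z = 7.6 mm: the 6×6 cube contributes its full rectangle; the cube at (6, 7.5) is not intersected at this z (z outside [4, 7.5]); Merging all regions: only the 6×6 cube is present, so the union is just that shape — 1 connected region. The outline is a single polygon with 4 vertices. Extrusion per mm of travel: 0.8 × 0.1 / (π × 0.875²) = 0.033260. Accumulating E over each segment gives final E = 0.7982.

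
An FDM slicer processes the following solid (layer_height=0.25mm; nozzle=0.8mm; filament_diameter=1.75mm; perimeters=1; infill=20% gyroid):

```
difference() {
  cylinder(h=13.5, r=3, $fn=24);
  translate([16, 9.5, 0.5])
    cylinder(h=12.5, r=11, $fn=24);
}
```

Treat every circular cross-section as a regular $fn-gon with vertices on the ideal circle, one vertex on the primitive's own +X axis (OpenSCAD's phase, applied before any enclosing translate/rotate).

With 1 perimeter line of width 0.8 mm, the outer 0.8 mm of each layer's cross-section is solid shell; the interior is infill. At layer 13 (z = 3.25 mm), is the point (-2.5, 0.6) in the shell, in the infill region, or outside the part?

shell

At z = 3.25 mm: the cylinder: section is a regular 24-gon, circumradius r=3; the r=11 cylinder at (16, 9.5) contributes a regular 24-gon of circumradius 11; After the difference (first − rest): starting from the r=3 cylinder, the r=11 cylinder at (16, 9.5) misses the remaining region (no effect) — 1 connected region. Overall, the cross-section is a single solid region. The nearest boundary edge runs (-3.00, 0.00)→(-2.90, 0.78); distance from the point to it = 0.42 mm. The point is inside the cross-section, 0.42 mm from the nearest boundary — within the 0.8 mm shell band (1 × 0.8).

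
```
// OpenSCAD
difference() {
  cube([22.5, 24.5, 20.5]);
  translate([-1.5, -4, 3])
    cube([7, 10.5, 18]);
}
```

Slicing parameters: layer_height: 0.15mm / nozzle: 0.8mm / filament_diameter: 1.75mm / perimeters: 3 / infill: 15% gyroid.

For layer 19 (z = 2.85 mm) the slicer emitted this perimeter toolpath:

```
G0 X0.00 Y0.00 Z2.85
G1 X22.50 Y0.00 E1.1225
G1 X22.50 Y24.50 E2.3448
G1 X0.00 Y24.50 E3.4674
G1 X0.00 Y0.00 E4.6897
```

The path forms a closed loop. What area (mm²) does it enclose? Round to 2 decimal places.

Apply the shoelace formula to the sequence of (X, Y) vertices; enclosed area = 551.25 mm².

551.25 mm²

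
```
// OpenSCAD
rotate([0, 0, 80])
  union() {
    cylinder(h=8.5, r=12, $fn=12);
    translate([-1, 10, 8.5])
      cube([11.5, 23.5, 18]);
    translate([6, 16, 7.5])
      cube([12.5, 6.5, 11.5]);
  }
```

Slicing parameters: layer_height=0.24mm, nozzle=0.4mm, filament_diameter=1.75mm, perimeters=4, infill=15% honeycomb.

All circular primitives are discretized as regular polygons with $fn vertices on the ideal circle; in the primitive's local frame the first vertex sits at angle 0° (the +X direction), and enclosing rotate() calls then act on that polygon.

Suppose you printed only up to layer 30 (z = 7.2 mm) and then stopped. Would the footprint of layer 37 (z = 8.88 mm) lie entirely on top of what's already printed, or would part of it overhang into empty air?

Compare the two slices. At z = 7.2: the cylinder: section is a regular 12-gon, circumradius r=12 (area = (12/2)·12.000²·sin(360°/12) = 432.00 mm²); the cube at (-1, 10) does not reach this height (z outside [8.5, 26.5]); the cube at (6, 16) is not intersected at this z (z outside [7.5, 19]); Combining (union): only the r=12 cylinder is present, so the union is just that shape — area = 432.00 mm²; (rotated 80° about Z; rotation is an isometry so areas/perimeters/island counts are preserved). At z = 8.88: the cylinder is absent (z outside [0, 8.5]); the cube at (-1, 10) (footprint 11.5×23.5) is included at this height (area 270.25 mm²); the 12.5×6.5 cube at (6, 16) contributes its full rectangle (area 81.25 mm²); Merging all regions: the regions partially overlap — summed areas 351.50 mm² minus the doubly-counted overlap 29.25 mm² gives 322.25 mm² — area = 322.25 mm²; (rotated 80° about Z; rotation is an isometry so areas/perimeters/island counts are preserved). Checking containment: at z = 8.88 the cross-section extends beyond the z = 7.2 cross-section by about 313.13 mm².

part overhangs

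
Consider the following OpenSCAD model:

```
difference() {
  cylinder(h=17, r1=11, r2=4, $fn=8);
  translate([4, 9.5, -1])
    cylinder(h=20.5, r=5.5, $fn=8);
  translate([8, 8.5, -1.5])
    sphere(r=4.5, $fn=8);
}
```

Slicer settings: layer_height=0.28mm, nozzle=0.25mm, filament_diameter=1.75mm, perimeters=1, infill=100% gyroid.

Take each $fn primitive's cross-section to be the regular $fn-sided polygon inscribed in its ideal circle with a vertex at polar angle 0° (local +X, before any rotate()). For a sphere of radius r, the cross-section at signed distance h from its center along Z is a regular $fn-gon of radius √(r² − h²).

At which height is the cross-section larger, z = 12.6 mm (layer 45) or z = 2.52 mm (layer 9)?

layer 9 (z = 2.52 mm)

Layer 45 (z = 12.6): the cone (r1=11→r2=4) has section circumradius 5.812 here — a regular 8-gon (area = (8/2)·5.812²·sin(360°/8) = 95.53 mm²); the r=5.5 cylinder at (4, 9.5) gives a regular 8-gon of circumradius 5.5 (constant along its height) (area = (8/2)·5.500²·sin(360°/8) = 85.56 mm²); the sphere at (8, 8.5) does not reach this height (|z−center|=14.100 > r=4.5); Subtracting the remaining from the first: starting from the cone (95.53 mm²), the r=5.5 cylinder at (4, 9.5) partially overlaps it — only the 0.62 mm² overlap (of its 85.56 mm²) is removed, clipping the outline — area = 94.91 mm². So its area = 94.91 mm². Layer 9 (z = 2.52): the cone (r1=11→r2=4) has section circumradius 9.962 here — a regular 8-gon (area = (8/2)·9.962²·sin(360°/8) = 280.72 mm²); the r=5.5 cylinder at (4, 9.5) contributes a regular 8-gon of circumradius 5.5 (area = (8/2)·5.500²·sin(360°/8) = 85.56 mm²); the r=4.5 sphere at (8, 8.5) slices to a regular 8-gon of circumradius 2.022 (√(r²−h²) with h=4.02 from center) (area = (8/2)·2.022²·sin(360°/8) = 11.57 mm²); Subtracting the remaining from the first: starting from the cone (280.72 mm²), the r=5.5 cylinder at (4, 9.5) partially overlaps it — only the 29.99 mm² overlap (of its 85.56 mm²) is removed, clipping the outline; the r=4.5 sphere at (8, 8.5) misses the remaining region (no effect) — area = 250.73 mm². So its area = 250.73 mm². Layer 9 is larger (250.73 vs 94.91 mm²).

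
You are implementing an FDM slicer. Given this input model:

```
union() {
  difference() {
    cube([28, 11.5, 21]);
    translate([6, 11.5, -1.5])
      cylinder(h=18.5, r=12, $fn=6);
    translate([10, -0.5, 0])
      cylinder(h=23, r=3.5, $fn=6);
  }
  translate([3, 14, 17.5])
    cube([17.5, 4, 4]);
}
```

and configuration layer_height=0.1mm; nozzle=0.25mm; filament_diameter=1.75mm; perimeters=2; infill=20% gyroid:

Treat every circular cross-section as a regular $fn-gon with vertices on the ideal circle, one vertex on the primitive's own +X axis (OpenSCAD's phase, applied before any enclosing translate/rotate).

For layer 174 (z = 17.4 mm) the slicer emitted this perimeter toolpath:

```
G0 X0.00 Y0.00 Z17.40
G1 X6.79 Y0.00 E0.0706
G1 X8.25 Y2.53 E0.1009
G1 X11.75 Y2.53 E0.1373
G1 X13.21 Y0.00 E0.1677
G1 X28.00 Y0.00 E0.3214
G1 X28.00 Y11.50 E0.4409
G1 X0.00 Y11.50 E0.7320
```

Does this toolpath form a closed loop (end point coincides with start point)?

no

Start point (G0): (0.00, 0.00). End point (last G1): the path does not return to the start — open.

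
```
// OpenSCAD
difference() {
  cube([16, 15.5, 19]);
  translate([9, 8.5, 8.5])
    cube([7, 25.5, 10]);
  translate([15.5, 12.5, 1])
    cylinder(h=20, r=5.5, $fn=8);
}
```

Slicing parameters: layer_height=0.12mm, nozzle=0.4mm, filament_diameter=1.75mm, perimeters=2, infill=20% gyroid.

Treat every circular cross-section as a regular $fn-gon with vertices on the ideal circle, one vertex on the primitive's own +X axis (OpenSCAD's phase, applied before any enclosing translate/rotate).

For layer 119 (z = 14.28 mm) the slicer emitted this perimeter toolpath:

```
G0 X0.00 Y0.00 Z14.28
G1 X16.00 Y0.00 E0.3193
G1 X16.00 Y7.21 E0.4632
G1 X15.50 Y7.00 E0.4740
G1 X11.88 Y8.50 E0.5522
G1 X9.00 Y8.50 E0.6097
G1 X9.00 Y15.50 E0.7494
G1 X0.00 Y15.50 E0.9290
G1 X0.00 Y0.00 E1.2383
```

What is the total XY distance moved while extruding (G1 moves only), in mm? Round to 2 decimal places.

Sum the Euclidean lengths of each G1 segment: total = 62.05 mm.

62.05 mm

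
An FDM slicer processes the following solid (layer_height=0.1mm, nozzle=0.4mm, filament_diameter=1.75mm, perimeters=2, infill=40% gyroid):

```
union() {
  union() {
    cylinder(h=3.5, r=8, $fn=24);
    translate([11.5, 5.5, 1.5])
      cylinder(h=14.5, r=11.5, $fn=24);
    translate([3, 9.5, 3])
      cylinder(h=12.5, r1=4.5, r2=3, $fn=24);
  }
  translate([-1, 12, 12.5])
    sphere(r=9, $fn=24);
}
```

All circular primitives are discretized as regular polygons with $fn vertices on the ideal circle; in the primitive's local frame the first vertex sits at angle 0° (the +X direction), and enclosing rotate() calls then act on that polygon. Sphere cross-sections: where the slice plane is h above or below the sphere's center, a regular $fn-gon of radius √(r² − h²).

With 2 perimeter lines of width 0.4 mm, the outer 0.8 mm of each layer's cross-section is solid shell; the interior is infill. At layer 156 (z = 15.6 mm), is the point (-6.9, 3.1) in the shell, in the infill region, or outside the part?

At z = 15.6 mm: the cylinder is absent (z outside [0, 3.5]); the cylinder at (11.5, 5.5): section is a regular 24-gon, circumradius r=11.5; the cone at (3, 9.5) is absent (z outside [3, 15.5]); Taking the union: only the r=11.5 cylinder at (11.5, 5.5) is present, so the union is just that shape — 1 connected region; the r=9 sphere at (-1, 12) contributes a regular 24-gon of circumradius √(9²−3.1²) = 8.449; Merging all regions: the regions partially overlap (shared area 54.28 mm²), so overlapping operands fuse into one piece — 1 connected region. Overall, the cross-section is a single solid region. The nearest boundary edge runs (-5.22, 4.68)→(-6.97, 6.03); distance from the point to it = 2.28 mm. The point is not inside any of the regions above, so it lies outside the cross-section (2.28 mm from the nearest boundary).

outside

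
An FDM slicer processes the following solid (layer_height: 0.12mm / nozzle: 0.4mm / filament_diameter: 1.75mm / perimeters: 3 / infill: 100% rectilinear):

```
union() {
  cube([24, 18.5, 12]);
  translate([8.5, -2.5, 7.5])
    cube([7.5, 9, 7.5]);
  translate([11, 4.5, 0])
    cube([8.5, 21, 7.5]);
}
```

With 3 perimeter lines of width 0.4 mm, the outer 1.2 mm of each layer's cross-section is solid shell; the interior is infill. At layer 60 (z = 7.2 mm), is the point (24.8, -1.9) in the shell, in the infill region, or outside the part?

outside

At z = 7.2 mm: the cube is present — its section is the full 24×18.5 rectangle; the cube at (8.5, -2.5) is absent (z outside [7.5, 15]); the cube at (11, 4.5) (footprint 8.5×21) is included at this height; Combining (union): the regions partially overlap (shared area 119.00 mm²), so overlapping operands fuse into one piece — 1 connected region. Overall, the cross-section is a single solid region. The nearest boundary edge runs (24.00, 18.50)→(24.00, 0.00); distance from the point to it = 2.06 mm. The point is not inside any of the regions above, so it lies outside the cross-section (2.06 mm from the nearest boundary).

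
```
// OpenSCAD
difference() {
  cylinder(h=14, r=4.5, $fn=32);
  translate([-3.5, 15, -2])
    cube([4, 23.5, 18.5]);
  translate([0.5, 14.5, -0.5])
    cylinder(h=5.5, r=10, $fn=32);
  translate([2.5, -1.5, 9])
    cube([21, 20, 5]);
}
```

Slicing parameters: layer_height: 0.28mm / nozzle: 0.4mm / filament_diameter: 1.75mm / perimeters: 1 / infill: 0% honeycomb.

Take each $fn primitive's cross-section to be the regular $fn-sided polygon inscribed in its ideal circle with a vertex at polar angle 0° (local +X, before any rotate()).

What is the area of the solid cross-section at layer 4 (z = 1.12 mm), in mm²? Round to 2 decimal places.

At z = 1.12 mm: the r=4.5 cylinder contributes a regular 32-gon of circumradius 4.5 (area = (32/2)·4.500²·sin(360°/32) = 63.21 mm²); the cube at (-3.5, 15) is present — its section is the full 4×23.5 rectangle (area 94.00 mm²); the cylinder at (0.5, 14.5): section is a regular 32-gon, circumradius r=10 (area = (32/2)·10.000²·sin(360°/32) = 312.14 mm²); the cube at (2.5, -1.5) is not intersected at this z (z outside [9, 14]); After the difference (first − rest): starting from the r=4.5 cylinder (63.21 mm²), the 4×23.5 cube at (-3.5, 15) misses the remaining region (no effect); the r=10 cylinder at (0.5, 14.5) misses the remaining region (no effect) — area = 63.21 mm². Overall, the cross-section is a single solid region. Net area = 63.21 mm².

63.21 mm²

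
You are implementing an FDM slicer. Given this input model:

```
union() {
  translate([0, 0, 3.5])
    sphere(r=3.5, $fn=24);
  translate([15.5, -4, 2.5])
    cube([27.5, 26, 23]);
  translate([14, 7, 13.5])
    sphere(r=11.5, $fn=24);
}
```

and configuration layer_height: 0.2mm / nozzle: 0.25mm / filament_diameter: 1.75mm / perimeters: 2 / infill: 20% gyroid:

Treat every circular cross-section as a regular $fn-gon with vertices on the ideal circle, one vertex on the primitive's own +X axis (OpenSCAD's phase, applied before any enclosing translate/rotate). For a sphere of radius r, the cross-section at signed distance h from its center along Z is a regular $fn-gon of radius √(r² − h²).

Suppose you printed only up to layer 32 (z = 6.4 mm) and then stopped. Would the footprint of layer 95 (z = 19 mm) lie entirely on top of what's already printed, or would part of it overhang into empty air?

part overhangs

Compare the two slices. At z = 6.4: the sphere: section is a regular 24-gon, circumradius = √(r²−h²) = √(3.5²−2.9²) = 1.960 (area = (24/2)·1.960²·sin(360°/24) = 11.93 mm²); the cube at (15.5, -4) is present — its section is the full 27.5×26 rectangle (area 715.00 mm²); the r=11.5 sphere at (14, 7) contributes a regular 24-gon of circumradius √(11.5²−7.1²) = 9.047 (area = (24/2)·9.047²·sin(360°/24) = 254.18 mm²); Merging all regions: the regions partially overlap — summed areas 981.11 mm² minus the doubly-counted overlap 100.25 mm² gives 880.86 mm² — area = 880.86 mm². At z = 19: the sphere is not intersected at this z (|z−center|=15.500 > r=3.5); the cube at (15.5, -4) is present — its section is the full 27.5×26 rectangle (area 715.00 mm²); the r=11.5 sphere at (14, 7) slices to a regular 24-gon of circumradius 10.100 (√(r²−h²) with h=5.5 from center) (area = (24/2)·10.100²·sin(360°/24) = 316.79 mm²); Combining (union): the regions partially overlap — summed areas 1031.79 mm² minus the doubly-counted overlap 128.39 mm² gives 903.40 mm² — area = 903.40 mm². Checking containment: at z = 19 the cross-section extends beyond the z = 6.4 cross-section by about 34.47 mm².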